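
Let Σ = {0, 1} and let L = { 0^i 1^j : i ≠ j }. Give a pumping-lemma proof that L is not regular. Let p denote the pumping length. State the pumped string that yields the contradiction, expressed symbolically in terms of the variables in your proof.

0^{p+p!} 1^{p+p!}

Suppose for contradiction that L is regular, and let p be the pumping length.
Choose w = 0^p 1^{p+p!}. Since p ≠ p+p!, w ∈ L; and |w| ≥ p.
By the pumping lemma, w = xyz with |xy| ≤ p and |y| > 0.
The first p characters of w are 0's, so xy (and hence y) consists only of 0's. Write y = 0^k, 1 ≤ k ≤ p.
Since 1 ≤ k ≤ p, k divides p!; set t = 1 + p!/k. Then xy^t z has p + (p!/k)·k = p + p! copies of 0. Now the 0-count equals the 1-count, so i ≠ j fails. So xy^t z = 0^{p+p!} 1^{p+p!} ∉ L.
This contradicts the pumping lemma, so L is not regular.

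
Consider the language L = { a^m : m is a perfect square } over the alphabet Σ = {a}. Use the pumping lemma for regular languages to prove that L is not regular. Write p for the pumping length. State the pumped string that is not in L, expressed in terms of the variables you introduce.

Assume L is regular; let p be its pumping constant.
Take w = a^{p²} ∈ L with |w| = p² ≥ p.
By the pumping lemma, w = xyz with |xy| ≤ p and y is nonempty.
Then y = a^k for some k with 1 ≤ k ≤ p.
Pump with i = 2: xy^2z = a^{p²+k}. Since 1 ≤ k ≤ p, p² < p²+k ≤ p²+p < (p+1)², so p²+k lies strictly between consecutive squares and is not a perfect square. So xy^2z ∉ L.
This is a contradiction; hence L is not regular.

a^{p²+k}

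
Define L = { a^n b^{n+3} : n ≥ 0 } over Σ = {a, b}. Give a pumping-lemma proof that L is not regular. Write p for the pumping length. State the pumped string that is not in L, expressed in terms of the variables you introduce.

a^{p+k} b^{p+3}

Assume L is regular. Let p be the pumping length given by the pumping lemma.
Take w = a^p b^{p+3}. Then w ∈ L and |w| = 2p+3 ≥ p.
By the pumping lemma, w = xyz with |xy| ≤ p and |y| > 0.
Since the first p symbols of w are all a's and |xy| ≤ p, y lies entirely in the leading a-block: y = a^k for some k with 1 ≤ k ≤ p.
Pump with i = 2: xy^2z = a^{p+k} b^{p+3}. For this to lie in L we would need p+3 = (p+k)+3, which forces k = 0. But k ≥ 1, so xy^2z ∉ L.
Contradiction. Therefore L is not regular.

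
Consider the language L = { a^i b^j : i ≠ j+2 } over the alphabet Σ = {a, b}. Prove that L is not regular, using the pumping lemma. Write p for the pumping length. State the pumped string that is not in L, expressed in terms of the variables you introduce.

a^{p+p!} b^{p+p!-2}

Toward a contradiction, assume L is regular with pumping length p.
Choose w = a^p b^{p+p!-2}. Since p ≠ (p+p!-2)+2 = p+p!, w ∈ L; and |w| ≥ p.
By the pumping lemma, w = xyz with |xy| ≤ p and y is nonempty.
The first p characters of w are a's, so xy (and hence y) consists only of a's. Write y = a^k, 1 ≤ k ≤ p.
Since 1 ≤ k ≤ p, k divides p!; set t = 1 + p!/k. Then xy^t z has p + (p!/k)·k = p + p! copies of a. Now the a-count is p+p! and (b-count)+2 = (p+p!-2)+2 = p+p!, so i ≠ j+2 fails. So xy^t z = a^{p+p!} b^{p+p!-2} ∉ L.
Contradiction. Therefore L is not regular.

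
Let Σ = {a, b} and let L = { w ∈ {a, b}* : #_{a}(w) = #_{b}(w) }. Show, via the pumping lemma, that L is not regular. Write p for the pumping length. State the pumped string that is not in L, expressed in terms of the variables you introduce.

a^{p+k} b^p

Assume L is regular. Let p be the pumping length given by the pumping lemma.
Choose w = a^p b^p ∈ L with |w| = 2p ≥ p.
Write w = xyz as guaranteed by the lemma, with |xy| ≤ p and |y| ≥ 1.
Since the first p symbols of w are all a's and |xy| ≤ p, y lies entirely in the leading a-block: y = a^k for some k with 1 ≤ k ≤ p.
Pump with i = 2: xy^2z = a^{p+k} b^p has p+k occurrences of a but only p of b. Since k ≥ 1 the counts differ, so xy^2z ∉ L.
This is a contradiction; hence L is not regular.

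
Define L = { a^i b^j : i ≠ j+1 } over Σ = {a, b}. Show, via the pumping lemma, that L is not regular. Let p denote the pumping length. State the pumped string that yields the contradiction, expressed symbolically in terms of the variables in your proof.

a^{p+p!} b^{p+p!-1}

Assume L is regular. Let p be the pumping length given by the pumping lemma.
Choose w = a^p b^{p+p!-1}. Since p ≠ (p+p!-1)+1 = p+p!, w ∈ L; and |w| ≥ p.
The pumping lemma gives a decomposition w = xyz where |xy| ≤ p and y is nonempty.
The first p characters of w are a's, so xy (and hence y) consists only of a's. Write y = a^k, 1 ≤ k ≤ p.
Since 1 ≤ k ≤ p, k divides p!; set t = 1 + p!/k. Then xy^t z has p + (p!/k)·k = p + p! copies of a. Now the a-count is p+p! and (b-count)+1 = (p+p!-1)+1 = p+p!, so i ≠ j+1 fails. So xy^t z = a^{p+p!} b^{p+p!-1} ∉ L.
Contradiction. Therefore L is not regular.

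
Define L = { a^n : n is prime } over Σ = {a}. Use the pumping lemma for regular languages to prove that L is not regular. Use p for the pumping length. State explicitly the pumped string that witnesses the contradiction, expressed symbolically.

a^{q(1+k)}

Assume L is regular. Let p be the pumping length given by the pumping lemma.
Let q be a prime with q ≥ p+2 (infinitely many primes exist), and take w = a^q ∈ L with |w| = q ≥ p.
Write w = xyz as guaranteed by the lemma, with |xy| ≤ p and |y| > 0.
Then y = a^k for some k with 1 ≤ k ≤ p.
Since 1 ≤ k ≤ p, |xz| = q-k. Pump with i = q+1: |xy^{q+1}z| = (q-k)+(q+1)k = q+qk = q(1+k), which is composite (both factors ≥ 2). So xy^{q+1}z = a^{q(1+k)} ∉ L.
Contradiction. Therefore L is not regular.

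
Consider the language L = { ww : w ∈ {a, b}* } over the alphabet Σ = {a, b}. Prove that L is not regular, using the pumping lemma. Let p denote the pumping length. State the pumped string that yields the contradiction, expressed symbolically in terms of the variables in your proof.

Suppose for contradiction that L is regular, and let p be the pumping length.
Take w = a^p b^p a^p b^p = uu where u = a^pb^p; then w ∈ L and |w| = 4p ≥ p.
Write w = xyz as guaranteed by the lemma, with |xy| ≤ p and |y| > 0.
The first p characters of w are a's, so xy (and hence y) consists only of a's. Write y = a^k, 1 ≤ k ≤ p.
Pump with i = 2: xy^2z = a^{p+k} b^p a^p b^p, of length 4p+k. Suppose this equals vv. The string starts with a and ends with b, so v does too; thus the boundary between the two copies of v is a b→a transition. There is exactly one such transition, at position 2p+k, so |v| = 2p+k and |vv| = 4p+2k ≠ 4p+k since k ≥ 1. So xy^2z ∉ L.
Contradiction. Therefore L is not regular.

a^{p+k} b^p a^p b^p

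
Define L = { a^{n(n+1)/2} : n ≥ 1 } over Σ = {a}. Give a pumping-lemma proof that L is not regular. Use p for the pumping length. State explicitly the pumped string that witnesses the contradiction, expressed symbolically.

Assume L is regular. Let p be the pumping length given by the pumping lemma.
Take w = a^{p(p+1)/2} ∈ L with |w| = p(p+1)/2 ≥ p.
By the pumping lemma, w = xyz with |xy| ≤ p and |y| > 0.
Then y = a^k for some k with 1 ≤ k ≤ p.
Pump with i = 2: xy^2z = a^{p(p+1)/2+k}. Since 1 ≤ k ≤ p, p(p+1)/2 < p(p+1)/2+k ≤ p(p+1)/2+p < (p+1)(p+2)/2, so p(p+1)/2+k is strictly between consecutive triangular numbers. So xy^2z ∉ L.
This is a contradiction; hence L is not regular.

a^{p(p+1)/2+k}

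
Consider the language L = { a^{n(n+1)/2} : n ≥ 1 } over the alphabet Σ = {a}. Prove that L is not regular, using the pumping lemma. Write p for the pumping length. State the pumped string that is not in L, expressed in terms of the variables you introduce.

a^{p(p+1)/2+k}

Toward a contradiction, assume L is regular with pumping length p.
Take w = a^{p(p+1)/2} ∈ L with |w| = p(p+1)/2 ≥ p.
Write w = xyz as guaranteed by the lemma, with |xy| ≤ p and |y| > 0.
Then y = a^k for some k with 1 ≤ k ≤ p.
Pump with i = 2: xy^2z = a^{p(p+1)/2+k}. Since 1 ≤ k ≤ p, p(p+1)/2 < p(p+1)/2+k ≤ p(p+1)/2+p < (p+1)(p+2)/2, so p(p+1)/2+k is strictly between consecutive triangular numbers. So xy^2z ∉ L.
Contradiction. Therefore L is not regular.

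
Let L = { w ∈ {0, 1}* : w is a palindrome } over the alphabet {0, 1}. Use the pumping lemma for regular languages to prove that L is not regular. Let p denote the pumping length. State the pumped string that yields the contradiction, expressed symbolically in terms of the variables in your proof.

0^{p+k} 1 0^p

Suppose for contradiction that L is regular, and let p be the pumping length.
Take w = 0^p 1 0^p, a palindrome of length 2p+1 ≥ p.
Write w = xyz as guaranteed by the lemma, with |xy| ≤ p and |y| ≥ 1.
Because |xy| ≤ p and w begins with p copies of 0, we have y = 0^k with 1 ≤ k ≤ p.
Pump with i = 2: xy^2z = 0^{p+k} 1 0^p. Its reverse is 0^p 1 0^{p+k}, which differs from xy^2z since k ≥ 1. So xy^2z is not a palindrome and xy^2z ∉ L.
This contradicts the pumping lemma, so L is not regular.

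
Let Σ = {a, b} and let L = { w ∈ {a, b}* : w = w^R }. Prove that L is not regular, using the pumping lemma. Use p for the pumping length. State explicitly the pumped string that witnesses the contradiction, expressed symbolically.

Suppose for contradiction that L is regular, and let p be the pumping length.
Take w = a^p b a^p, a palindrome of length 2p+1 ≥ p.
By the pumping lemma, w = xyz with |xy| ≤ p and |y| > 0.
Because |xy| ≤ p and w begins with p copies of a, we have y = a^k with 1 ≤ k ≤ p.
Pump with i = 2: xy^2z = a^{p+k} b a^p. Its reverse is a^p b a^{p+k}, which differs from xy^2z since k ≥ 1. So xy^2z is not a palindrome and xy^2z ∉ L.
Contradiction. Therefore L is not regular.

a^{p+k} b a^p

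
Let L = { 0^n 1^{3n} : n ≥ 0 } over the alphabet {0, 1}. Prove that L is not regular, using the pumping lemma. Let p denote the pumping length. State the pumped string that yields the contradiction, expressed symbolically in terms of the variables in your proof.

Assume L is regular; let p be its pumping constant.
Let w = 0^p 1^{3p} ∈ L; note |w| = 4p ≥ p.
By the pumping lemma, w = xyz with |xy| ≤ p and |y| > 0.
The first p characters of w are 0's, so xy (and hence y) consists only of 0's. Write y = 0^k, 1 ≤ k ≤ p.
Pump with i = 2: xy^2z = 0^{p+k} 1^{3p}. For this to lie in L we would need 3p = 3(p+k), which forces k = 0. But k ≥ 1, so xy^2z ∉ L.
Contradiction. Therefore L is not regular.

0^{p+k} 1^{3p}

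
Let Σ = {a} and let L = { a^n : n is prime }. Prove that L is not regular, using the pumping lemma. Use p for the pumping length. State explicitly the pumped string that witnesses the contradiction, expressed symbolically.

Suppose for contradiction that L is regular, and let p be the pumping length.
Let q be a prime with q ≥ p+2 (infinitely many primes exist), and take w = a^q ∈ L with |w| = q ≥ p.
Write w = xyz as guaranteed by the lemma, with |xy| ≤ p and |y| ≥ 1.
Then y = a^k for some k with 1 ≤ k ≤ p.
Since 1 ≤ k ≤ p, |xz| = q-k. Pump with i = q+1: |xy^{q+1}z| = (q-k)+(q+1)k = q+qk = q(1+k), which is composite (both factors ≥ 2). So xy^{q+1}z = a^{q(1+k)} ∉ L.
This contradicts the pumping lemma, so L is not regular.

a^{q(1+k)}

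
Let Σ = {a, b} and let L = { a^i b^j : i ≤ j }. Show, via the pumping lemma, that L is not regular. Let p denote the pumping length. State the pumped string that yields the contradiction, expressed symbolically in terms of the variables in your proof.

Suppose for contradiction that L is regular, and let p be the pumping length.
Choose w = a^p b^p ∈ L, with |w| = 2p ≥ p.
The pumping lemma gives a decomposition w = xyz where |xy| ≤ p and |y| ≥ 1.
The first p characters of w are a's, so xy (and hence y) consists only of a's. Write y = a^k, 1 ≤ k ≤ p.
Consider xy^2z = a^{p+k} b^p. Since k ≥ 1, the a-count p+k exceeds the b-count p, so i ≤ j fails; thus xy^2z ∉ L.
This contradicts the pumping lemma, so L is not regular.

a^{p+k} b^p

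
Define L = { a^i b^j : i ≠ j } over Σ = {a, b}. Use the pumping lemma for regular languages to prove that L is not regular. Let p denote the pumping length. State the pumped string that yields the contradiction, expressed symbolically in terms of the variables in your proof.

Suppose for contradiction that L is regular, and let p be the pumping length.
Choose w = a^p b^{p+p!}. Since p ≠ p+p!, w ∈ L; and |w| ≥ p.
The pumping lemma gives a decomposition w = xyz where |xy| ≤ p and |y| ≥ 1.
The first p characters of w are a's, so xy (and hence y) consists only of a's. Write y = a^k, 1 ≤ k ≤ p.
Since 1 ≤ k ≤ p, k divides p!; set t = 1 + p!/k. Then xy^t z has p + (p!/k)·k = p + p! copies of a. Now the a-count equals the b-count, so i ≠ j fails. So xy^t z = a^{p+p!} b^{p+p!} ∉ L.
This is a contradiction; hence L is not regular.

a^{p+p!} b^{p+p!}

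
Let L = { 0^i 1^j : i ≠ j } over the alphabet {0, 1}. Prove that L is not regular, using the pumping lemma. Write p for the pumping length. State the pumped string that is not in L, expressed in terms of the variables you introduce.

Toward a contradiction, assume L is regular with pumping length p.
Choose w = 0^p 1^{p+p!}. Since p ≠ p+p!, w ∈ L; and |w| ≥ p.
The pumping lemma gives a decomposition w = xyz where |xy| ≤ p and |y| > 0.
Because |xy| ≤ p and w begins with p copies of 0, we have y = 0^k with 1 ≤ k ≤ p.
Since 1 ≤ k ≤ p, k divides p!; set t = 1 + p!/k. Then xy^t z has p + (p!/k)·k = p + p! copies of 0. Now the 0-count equals the 1-count, so i ≠ j fails. So xy^t z = 0^{p+p!} 1^{p+p!} ∉ L.
This is a contradiction; hence L is not regular.

0^{p+p!} 1^{p+p!}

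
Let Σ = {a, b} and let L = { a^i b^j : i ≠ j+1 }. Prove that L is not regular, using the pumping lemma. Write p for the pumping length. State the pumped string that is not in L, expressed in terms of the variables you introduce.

a^{p+p!} b^{p+p!-1}

Suppose for contradiction that L is regular, and let p be the pumping length.
Choose w = a^p b^{p+p!-1}. Since p ≠ (p+p!-1)+1 = p+p!, w ∈ L; and |w| ≥ p.
Write w = xyz as guaranteed by the lemma, with |xy| ≤ p and y is nonempty.
Since the first p symbols of w are all a's and |xy| ≤ p, y lies entirely in the leading a-block: y = a^k for some k with 1 ≤ k ≤ p.
Since 1 ≤ k ≤ p, k divides p!; set t = 1 + p!/k. Then xy^t z has p + (p!/k)·k = p + p! copies of a. Now the a-count is p+p! and (b-count)+1 = (p+p!-1)+1 = p+p!, so i ≠ j+1 fails. So xy^t z = a^{p+p!} b^{p+p!-1} ∉ L.
This is a contradiction; hence L is not regular.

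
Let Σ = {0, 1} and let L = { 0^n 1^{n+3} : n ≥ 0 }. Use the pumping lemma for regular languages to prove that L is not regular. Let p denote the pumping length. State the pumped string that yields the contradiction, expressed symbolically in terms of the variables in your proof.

0^{p+k} 1^{p+3}

Assume L is regular. Let p be the pumping length given by the pumping lemma.
Let w = 0^p 1^{p+3} ∈ L; note |w| = 2p+3 ≥ p.
The pumping lemma gives a decomposition w = xyz where |xy| ≤ p and y is nonempty.
The first p characters of w are 0's, so xy (and hence y) consists only of 0's. Write y = 0^k, 1 ≤ k ≤ p.
Pump with i = 2: xy^2z = 0^{p+k} 1^{p+3}. For this to lie in L we would need p+3 = (p+k)+3, which forces k = 0. But k ≥ 1, so xy^2z ∉ L.
Contradiction. Therefore L is not regular.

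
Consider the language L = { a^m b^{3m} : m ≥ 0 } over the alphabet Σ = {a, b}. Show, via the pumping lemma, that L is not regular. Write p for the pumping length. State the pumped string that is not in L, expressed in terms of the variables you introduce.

Assume L is regular. Let p be the pumping length given by the pumping lemma.
Let w = a^p b^{3p} ∈ L; note |w| = 4p ≥ p.
Write w = xyz as guaranteed by the lemma, with |xy| ≤ p and y is nonempty.
Because |xy| ≤ p and w begins with p copies of a, we have y = a^k with 1 ≤ k ≤ p.
Pump with i = 2: xy^2z = a^{p+k} b^{3p}. For this to lie in L we would need 3p = 3(p+k), which forces k = 0. But k ≥ 1, so xy^2z ∉ L.
This is a contradiction; hence L is not regular.

a^{p+k} b^{3p}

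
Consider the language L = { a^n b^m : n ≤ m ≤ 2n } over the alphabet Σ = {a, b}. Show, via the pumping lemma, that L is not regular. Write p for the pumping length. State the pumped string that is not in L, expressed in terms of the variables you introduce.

Assume L is regular; let p be its pumping constant.
Take w = a^p b^p ∈ L (since p ≤ p ≤ 2p), with |w| = 2p ≥ p.
The pumping lemma gives a decomposition w = xyz where |xy| ≤ p and |y| > 0.
Because |xy| ≤ p and w begins with p copies of a, we have y = a^k with 1 ≤ k ≤ p.
Pump with i = 2: xy^2z = a^{p+k} b^p. Now n = p+k > p = m, so the condition n ≤ m fails. Thus xy^2z ∉ L.
Contradiction. Therefore L is not regular.

a^{p+k} b^p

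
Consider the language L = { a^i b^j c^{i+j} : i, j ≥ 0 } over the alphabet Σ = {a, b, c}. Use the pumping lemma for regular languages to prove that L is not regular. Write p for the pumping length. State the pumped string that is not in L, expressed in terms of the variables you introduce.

a^{p+k} b^p c^{2p}

Assume L is regular; let p be its pumping constant.
Take w = a^p b^p c^{2p} ∈ L (with i=j=p, i+j=2p), |w| = 4p ≥ p.
By the pumping lemma, w = xyz with |xy| ≤ p and y is nonempty.
Since the first p symbols of w are all a's and |xy| ≤ p, y lies entirely in the leading a-block: y = a^k for some k with 1 ≤ k ≤ p.
Consider xy^2z = a^{p+k} b^p c^{2p}. Now the a- and b-counts sum to 2p+k, but the c-count is 2p ≠ 2p+k. So xy^2z ∉ L.
This contradicts the pumping lemma, so L is not regular.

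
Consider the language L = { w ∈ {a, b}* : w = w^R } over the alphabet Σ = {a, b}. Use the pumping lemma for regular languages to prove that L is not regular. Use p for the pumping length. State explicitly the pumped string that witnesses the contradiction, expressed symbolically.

a^{p+k} b a^p

Assume L is regular; let p be its pumping constant.
Take w = a^p b a^p, a palindrome of length 2p+1 ≥ p.
Write w = xyz as guaranteed by the lemma, with |xy| ≤ p and |y| > 0.
Since the first p symbols of w are all a's and |xy| ≤ p, y lies entirely in the leading a-block: y = a^k for some k with 1 ≤ k ≤ p.
Pump with i = 2: xy^2z = a^{p+k} b a^p. Its reverse is a^p b a^{p+k}, which differs from xy^2z since k ≥ 1. So xy^2z is not a palindrome and xy^2z ∉ L.
This contradicts the pumping lemma, so L is not regular.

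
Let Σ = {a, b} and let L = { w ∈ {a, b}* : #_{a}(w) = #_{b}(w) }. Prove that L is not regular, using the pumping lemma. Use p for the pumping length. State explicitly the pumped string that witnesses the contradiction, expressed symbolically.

Toward a contradiction, assume L is regular with pumping length p.
Choose w = a^p b^p ∈ L with |w| = 2p ≥ p.
By the pumping lemma, w = xyz with |xy| ≤ p and y is nonempty.
Because |xy| ≤ p and w begins with p copies of a, we have y = a^k with 1 ≤ k ≤ p.
Pump with i = 2: xy^2z = a^{p+k} b^p has p+k occurrences of a but only p of b. Since k ≥ 1 the counts differ, so xy^2z ∉ L.
This contradicts the pumping lemma, so L is not regular.

a^{p+k} b^p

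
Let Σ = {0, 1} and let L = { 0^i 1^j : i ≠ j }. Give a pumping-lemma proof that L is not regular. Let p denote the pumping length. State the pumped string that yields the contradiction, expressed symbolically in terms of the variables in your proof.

Assume L is regular. Let p be the pumping length given by the pumping lemma.
Choose w = 0^p 1^{p+p!}. Since p ≠ p+p!, w ∈ L; and |w| ≥ p.
By the pumping lemma, w = xyz with |xy| ≤ p and |y| > 0.
Since the first p symbols of w are all 0's and |xy| ≤ p, y lies entirely in the leading 0-block: y = 0^k for some k with 1 ≤ k ≤ p.
Since 1 ≤ k ≤ p, k divides p!; set t = 1 + p!/k. Then xy^t z has p + (p!/k)·k = p + p! copies of 0. Now the 0-count equals the 1-count, so i ≠ j fails. So xy^t z = 0^{p+p!} 1^{p+p!} ∉ L.
This contradicts the pumping lemma, so L is not regular.

0^{p+p!} 1^{p+p!}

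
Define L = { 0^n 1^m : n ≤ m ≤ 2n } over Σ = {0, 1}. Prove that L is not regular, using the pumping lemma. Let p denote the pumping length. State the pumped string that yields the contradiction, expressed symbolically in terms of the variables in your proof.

Assume L is regular. Let p be the pumping length given by the pumping lemma.
Take w = 0^p 1^p ∈ L (since p ≤ p ≤ 2p), with |w| = 2p ≥ p.
Write w = xyz as guaranteed by the lemma, with |xy| ≤ p and y is nonempty.
Since the first p symbols of w are all 0's and |xy| ≤ p, y lies entirely in the leading 0-block: y = 0^k for some k with 1 ≤ k ≤ p.
Pump with i = 2: xy^2z = 0^{p+k} 1^p. Now n = p+k > p = m, so the condition n ≤ m fails. Thus xy^2z ∉ L.
This contradicts the pumping lemma, so L is not regular.

0^{p+k} 1^p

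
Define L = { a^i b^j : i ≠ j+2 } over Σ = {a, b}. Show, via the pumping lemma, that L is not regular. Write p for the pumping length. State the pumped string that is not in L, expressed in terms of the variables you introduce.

Assume L is regular; let p be its pumping constant.
Choose w = a^p b^{p+p!-2}. Since p ≠ (p+p!-2)+2 = p+p!, w ∈ L; and |w| ≥ p.
Write w = xyz as guaranteed by the lemma, with |xy| ≤ p and y is nonempty.
Because |xy| ≤ p and w begins with p copies of a, we have y = a^k with 1 ≤ k ≤ p.
Since 1 ≤ k ≤ p, k divides p!; set t = 1 + p!/k. Then xy^t z has p + (p!/k)·k = p + p! copies of a. Now the a-count is p+p! and (b-count)+2 = (p+p!-2)+2 = p+p!, so i ≠ j+2 fails. So xy^t z = a^{p+p!} b^{p+p!-2} ∉ L.
Contradiction. Therefore L is not regular.

a^{p+p!} b^{p+p!-2}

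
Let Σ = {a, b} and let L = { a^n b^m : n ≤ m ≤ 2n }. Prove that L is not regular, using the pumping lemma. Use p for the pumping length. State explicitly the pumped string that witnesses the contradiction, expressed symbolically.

a^{p+k} b^p

Suppose for contradiction that L is regular, and let p be the pumping length.
Take w = a^p b^p ∈ L (since p ≤ p ≤ 2p), with |w| = 2p ≥ p.
By the pumping lemma, w = xyz with |xy| ≤ p and |y| > 0.
The first p characters of w are a's, so xy (and hence y) consists only of a's. Write y = a^k, 1 ≤ k ≤ p.
Pump with i = 2: xy^2z = a^{p+k} b^p. Now n = p+k > p = m, so the condition n ≤ m fails. Thus xy^2z ∉ L.
This contradicts the pumping lemma, so L is not regular.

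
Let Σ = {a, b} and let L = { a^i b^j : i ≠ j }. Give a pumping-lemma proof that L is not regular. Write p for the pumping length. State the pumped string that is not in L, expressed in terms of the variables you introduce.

a^{p+p!} b^{p+p!}

Assume L is regular. Let p be the pumping length given by the pumping lemma.
Choose w = a^p b^{p+p!}. Since p ≠ p+p!, w ∈ L; and |w| ≥ p.
The pumping lemma gives a decomposition w = xyz where |xy| ≤ p and |y| > 0.
Since the first p symbols of w are all a's and |xy| ≤ p, y lies entirely in the leading a-block: y = a^k for some k with 1 ≤ k ≤ p.
Since 1 ≤ k ≤ p, k divides p!; set t = 1 + p!/k. Then xy^t z has p + (p!/k)·k = p + p! copies of a. Now the a-count equals the b-count, so i ≠ j fails. So xy^t z = a^{p+p!} b^{p+p!} ∉ L.
Contradiction. Therefore L is not regular.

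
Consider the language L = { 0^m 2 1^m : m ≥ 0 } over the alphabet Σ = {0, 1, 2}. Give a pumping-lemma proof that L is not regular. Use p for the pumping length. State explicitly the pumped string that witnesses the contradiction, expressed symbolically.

0^{p+k} 2 1^p

Assume L is regular; let p be its pumping constant.
Take w = 0^p 2 1^p ∈ L with |w| = 2p+1 ≥ p.
By the pumping lemma, w = xyz with |xy| ≤ p and |y| ≥ 1.
The first p characters of w are 0's, so xy (and hence y) consists only of 0's. Write y = 0^k, 1 ≤ k ≤ p.
Pump with i = 2: xy^2z = 0^{p+k} 2 1^p, which would require p+k = p. But k ≥ 1, so xy^2z ∉ L.
This contradicts the pumping lemma, so L is not regular.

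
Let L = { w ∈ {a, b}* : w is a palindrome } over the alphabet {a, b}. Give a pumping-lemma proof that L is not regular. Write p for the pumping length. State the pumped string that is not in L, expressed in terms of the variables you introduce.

Suppose for contradiction that L is regular, and let p be the pumping length.
Take w = a^p b a^p, a palindrome of length 2p+1 ≥ p.
By the pumping lemma, w = xyz with |xy| ≤ p and y is nonempty.
Since the first p symbols of w are all a's and |xy| ≤ p, y lies entirely in the leading a-block: y = a^k for some k with 1 ≤ k ≤ p.
Pump with i = 2: xy^2z = a^{p+k} b a^p. Its reverse is a^p b a^{p+k}, which differs from xy^2z since k ≥ 1. So xy^2z is not a palindrome and xy^2z ∉ L.
Contradiction. Therefore L is not regular.

a^{p+k} b a^p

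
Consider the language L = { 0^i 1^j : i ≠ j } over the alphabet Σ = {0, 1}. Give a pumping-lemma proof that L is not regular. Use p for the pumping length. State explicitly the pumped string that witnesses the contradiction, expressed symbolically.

0^{p+p!} 1^{p+p!}

Suppose for contradiction that L is regular, and let p be the pumping length.
Choose w = 0^p 1^{p+p!}. Since p ≠ p+p!, w ∈ L; and |w| ≥ p.
The pumping lemma gives a decomposition w = xyz where |xy| ≤ p and |y| ≥ 1.
The first p characters of w are 0's, so xy (and hence y) consists only of 0's. Write y = 0^k, 1 ≤ k ≤ p.
Since 1 ≤ k ≤ p, k divides p!; set t = 1 + p!/k. Then xy^t z has p + (p!/k)·k = p + p! copies of 0. Now the 0-count equals the 1-count, so i ≠ j fails. So xy^t z = 0^{p+p!} 1^{p+p!} ∉ L.
Contradiction. Therefore L is not regular.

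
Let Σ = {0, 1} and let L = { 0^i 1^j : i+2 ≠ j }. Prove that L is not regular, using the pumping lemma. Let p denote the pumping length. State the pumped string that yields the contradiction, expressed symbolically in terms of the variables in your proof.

0^{p+p!} 1^{p+p!+2}

Suppose for contradiction that L is regular, and let p be the pumping length.
Choose w = 0^p 1^{p+p!+2}. Since p ≠ (p+p!+2)-2 = p+p!, w ∈ L; and |w| ≥ p.
Write w = xyz as guaranteed by the lemma, with |xy| ≤ p and |y| > 0.
Because |xy| ≤ p and w begins with p copies of 0, we have y = 0^k with 1 ≤ k ≤ p.
Since 1 ≤ k ≤ p, k divides p!; set t = 1 + p!/k. Then xy^t z has p + (p!/k)·k = p + p! copies of 0. Now the 0-count is p+p! and (1-count)-2 = (p+p!+2)-2 = p+p!, so i+2 ≠ j fails. So xy^t z = 0^{p+p!} 1^{p+p!+2} ∉ L.
This contradicts the pumping lemma, so L is not regular.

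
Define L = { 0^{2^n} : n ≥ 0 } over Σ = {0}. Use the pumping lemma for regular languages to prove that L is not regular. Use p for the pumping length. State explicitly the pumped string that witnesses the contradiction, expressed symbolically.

Assume L is regular. Let p be the pumping length given by the pumping lemma.
Take w = 0^{2^p} ∈ L with |w| = 2^p ≥ p.
The pumping lemma gives a decomposition w = xyz where |xy| ≤ p and |y| ≥ 1.
Then y = 0^k for some k with 1 ≤ k ≤ p.
Pump with i = 2: xy^2z = 0^{2^p+k}. Since 1 ≤ k ≤ p < 2^p, we have 2^p < 2^p+k < 2^{p+1}, so 2^p+k is not a power of 2. So xy^2z ∉ L.
Contradiction. Therefore L is not regular.

0^{2^p+k}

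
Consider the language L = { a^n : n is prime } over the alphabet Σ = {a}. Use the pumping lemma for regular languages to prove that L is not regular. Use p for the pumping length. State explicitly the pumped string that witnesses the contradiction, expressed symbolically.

a^{q(1+k)}

Assume L is regular. Let p be the pumping length given by the pumping lemma.
Let q be a prime with q ≥ p+2 (infinitely many primes exist), and take w = a^q ∈ L with |w| = q ≥ p.
Write w = xyz as guaranteed by the lemma, with |xy| ≤ p and |y| ≥ 1.
Then y = a^k for some k with 1 ≤ k ≤ p.
Since 1 ≤ k ≤ p, |xz| = q-k. Pump with i = q+1: |xy^{q+1}z| = (q-k)+(q+1)k = q+qk = q(1+k), which is composite (both factors ≥ 2). So xy^{q+1}z = a^{q(1+k)} ∉ L.
This is a contradiction; hence L is not regular.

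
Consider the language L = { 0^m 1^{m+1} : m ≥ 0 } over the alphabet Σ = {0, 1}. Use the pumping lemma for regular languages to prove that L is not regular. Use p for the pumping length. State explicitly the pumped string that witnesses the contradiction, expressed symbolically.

0^{p+k} 1^{p+1}

Assume L is regular; let p be its pumping constant.
Choose w = 0^p 1^{p+1}, which is in L with |w| = 2p+1 ≥ p.
By the pumping lemma, w = xyz with |xy| ≤ p and y is nonempty.
Since the first p symbols of w are all 0's and |xy| ≤ p, y lies entirely in the leading 0-block: y = 0^k for some k with 1 ≤ k ≤ p.
Pump with i = 2: xy^2z = 0^{p+k} 1^{p+1}. For this to lie in L we would need p+1 = (p+k)+1, which forces k = 0. But k ≥ 1, so xy^2z ∉ L.
This is a contradiction; hence L is not regular.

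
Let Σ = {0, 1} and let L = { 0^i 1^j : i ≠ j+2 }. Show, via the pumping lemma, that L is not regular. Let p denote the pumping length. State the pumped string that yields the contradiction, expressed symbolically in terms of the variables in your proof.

Suppose for contradiction that L is regular, and let p be the pumping length.
Choose w = 0^p 1^{p+p!-2}. Since p ≠ (p+p!-2)+2 = p+p!, w ∈ L; and |w| ≥ p.
The pumping lemma gives a decomposition w = xyz where |xy| ≤ p and |y| > 0.
The first p characters of w are 0's, so xy (and hence y) consists only of 0's. Write y = 0^k, 1 ≤ k ≤ p.
Since 1 ≤ k ≤ p, k divides p!; set t = 1 + p!/k. Then xy^t z has p + (p!/k)·k = p + p! copies of 0. Now the 0-count is p+p! and (1-count)+2 = (p+p!-2)+2 = p+p!, so i ≠ j+2 fails. So xy^t z = 0^{p+p!} 1^{p+p!-2} ∉ L.
Contradiction. Therefore L is not regular.

0^{p+p!} 1^{p+p!-2}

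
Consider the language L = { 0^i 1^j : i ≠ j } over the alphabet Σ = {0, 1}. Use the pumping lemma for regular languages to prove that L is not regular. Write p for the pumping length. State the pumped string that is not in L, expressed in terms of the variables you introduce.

0^{p+p!} 1^{p+p!}

Assume L is regular. Let p be the pumping length given by the pumping lemma.
Choose w = 0^p 1^{p+p!}. Since p ≠ p+p!, w ∈ L; and |w| ≥ p.
By the pumping lemma, w = xyz with |xy| ≤ p and |y| ≥ 1.
Because |xy| ≤ p and w begins with p copies of 0, we have y = 0^k with 1 ≤ k ≤ p.
Since 1 ≤ k ≤ p, k divides p!; set t = 1 + p!/k. Then xy^t z has p + (p!/k)·k = p + p! copies of 0. Now the 0-count equals the 1-count, so i ≠ j fails. So xy^t z = 0^{p+p!} 1^{p+p!} ∉ L.
This is a contradiction; hence L is not regular.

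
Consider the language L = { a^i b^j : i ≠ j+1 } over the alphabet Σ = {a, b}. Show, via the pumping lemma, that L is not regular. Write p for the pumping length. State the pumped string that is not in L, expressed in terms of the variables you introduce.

a^{p+p!} b^{p+p!-1}

Suppose for contradiction that L is regular, and let p be the pumping length.
Choose w = a^p b^{p+p!-1}. Since p ≠ (p+p!-1)+1 = p+p!, w ∈ L; and |w| ≥ p.
Write w = xyz as guaranteed by the lemma, with |xy| ≤ p and y is nonempty.
The first p characters of w are a's, so xy (and hence y) consists only of a's. Write y = a^k, 1 ≤ k ≤ p.
Since 1 ≤ k ≤ p, k divides p!; set t = 1 + p!/k. Then xy^t z has p + (p!/k)·k = p + p! copies of a. Now the a-count is p+p! and (b-count)+1 = (p+p!-1)+1 = p+p!, so i ≠ j+1 fails. So xy^t z = a^{p+p!} b^{p+p!-1} ∉ L.
Contradiction. Therefore L is not regular.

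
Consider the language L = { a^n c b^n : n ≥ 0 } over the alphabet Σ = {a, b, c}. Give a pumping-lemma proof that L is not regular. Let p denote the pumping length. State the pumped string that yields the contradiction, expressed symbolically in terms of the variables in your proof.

a^{p+k} c b^p

Assume L is regular; let p be its pumping constant.
Take w = a^p c b^p ∈ L with |w| = 2p+1 ≥ p.
Write w = xyz as guaranteed by the lemma, with |xy| ≤ p and |y| ≥ 1.
Since the first p symbols of w are all a's and |xy| ≤ p, y lies entirely in the leading a-block: y = a^k for some k with 1 ≤ k ≤ p.
Pump with i = 2: xy^2z = a^{p+k} c b^p, which would require p+k = p. But k ≥ 1, so xy^2z ∉ L.
This is a contradiction; hence L is not regular.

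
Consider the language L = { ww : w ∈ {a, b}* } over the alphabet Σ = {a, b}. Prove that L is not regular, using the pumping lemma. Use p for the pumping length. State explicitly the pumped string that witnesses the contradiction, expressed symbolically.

a^{p+k} b^p a^p b^p

Assume L is regular. Let p be the pumping length given by the pumping lemma.
Take w = a^p b^p a^p b^p = uu where u = a^pb^p; then w ∈ L and |w| = 4p ≥ p.
The pumping lemma gives a decomposition w = xyz where |xy| ≤ p and |y| ≥ 1.
Since the first p symbols of w are all a's and |xy| ≤ p, y lies entirely in the leading a-block: y = a^k for some k with 1 ≤ k ≤ p.
Pump with i = 2: xy^2z = a^{p+k} b^p a^p b^p, of length 4p+k. Suppose this equals vv. The string starts with a and ends with b, so v does too; thus the boundary between the two copies of v is a b→a transition. There is exactly one such transition, at position 2p+k, so |v| = 2p+k and |vv| = 4p+2k ≠ 4p+k since k ≥ 1. So xy^2z ∉ L.
Contradiction. Therefore L is not regular.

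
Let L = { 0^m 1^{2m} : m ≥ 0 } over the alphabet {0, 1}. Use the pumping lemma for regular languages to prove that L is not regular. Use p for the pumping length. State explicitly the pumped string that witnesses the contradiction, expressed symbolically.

0^{p+k} 1^{2p}

Assume L is regular. Let p be the pumping length given by the pumping lemma.
Let w = 0^p 1^{2p} ∈ L; note |w| = 3p ≥ p.
By the pumping lemma, w = xyz with |xy| ≤ p and y is nonempty.
The first p characters of w are 0's, so xy (and hence y) consists only of 0's. Write y = 0^k, 1 ≤ k ≤ p.
Pump with i = 2: xy^2z = 0^{p+k} 1^{2p}. For this to lie in L we would need 2p = 2(p+k), which forces k = 0. But k ≥ 1, so xy^2z ∉ L.
This contradicts the pumping lemma, so L is not regular.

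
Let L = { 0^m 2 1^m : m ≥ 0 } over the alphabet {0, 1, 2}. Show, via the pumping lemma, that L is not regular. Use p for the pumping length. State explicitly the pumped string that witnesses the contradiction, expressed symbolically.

Suppose for contradiction that L is regular, and let p be the pumping length.
Take w = 0^p 2 1^p ∈ L with |w| = 2p+1 ≥ p.
By the pumping lemma, w = xyz with |xy| ≤ p and |y| ≥ 1.
Because |xy| ≤ p and w begins with p copies of 0, we have y = 0^k with 1 ≤ k ≤ p.
Pump with i = 2: xy^2z = 0^{p+k} 2 1^p, which would require p+k = p. But k ≥ 1, so xy^2z ∉ L.
This contradicts the pumping lemma, so L is not regular.

0^{p+k} 2 1^p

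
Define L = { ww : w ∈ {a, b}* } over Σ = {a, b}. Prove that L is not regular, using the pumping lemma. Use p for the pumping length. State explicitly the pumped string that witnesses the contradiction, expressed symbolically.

Assume L is regular. Let p be the pumping length given by the pumping lemma.
Take w = a^p b^p a^p b^p = uu where u = a^pb^p; then w ∈ L and |w| = 4p ≥ p.
By the pumping lemma, w = xyz with |xy| ≤ p and |y| ≥ 1.
Because |xy| ≤ p and w begins with p copies of a, we have y = a^k with 1 ≤ k ≤ p.
Pump with i = 2: xy^2z = a^{p+k} b^p a^p b^p, of length 4p+k. Suppose this equals vv. The string starts with a and ends with b, so v does too; thus the boundary between the two copies of v is a b→a transition. There is exactly one such transition, at position 2p+k, so |v| = 2p+k and |vv| = 4p+2k ≠ 4p+k since k ≥ 1. So xy^2z ∉ L.
This contradicts the pumping lemma, so L is not regular.

a^{p+k} b^p a^p b^p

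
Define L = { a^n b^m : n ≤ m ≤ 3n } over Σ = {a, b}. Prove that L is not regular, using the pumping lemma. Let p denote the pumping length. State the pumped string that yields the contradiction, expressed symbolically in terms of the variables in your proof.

a^{p+k} b^p

Toward a contradiction, assume L is regular with pumping length p.
Take w = a^p b^p ∈ L (since p ≤ p ≤ 3p), with |w| = 2p ≥ p.
By the pumping lemma, w = xyz with |xy| ≤ p and |y| ≥ 1.
Because |xy| ≤ p and w begins with p copies of a, we have y = a^k with 1 ≤ k ≤ p.
Pump with i = 2: xy^2z = a^{p+k} b^p. Now n = p+k > p = m, so the condition n ≤ m fails. Thus xy^2z ∉ L.
Contradiction. Therefore L is not regular.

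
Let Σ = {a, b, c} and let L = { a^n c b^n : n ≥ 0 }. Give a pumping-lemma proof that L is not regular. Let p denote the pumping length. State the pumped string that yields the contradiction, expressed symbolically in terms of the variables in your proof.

a^{p+k} c b^p

Assume L is regular; let p be its pumping constant.
Take w = a^p c b^p ∈ L with |w| = 2p+1 ≥ p.
Write w = xyz as guaranteed by the lemma, with |xy| ≤ p and y is nonempty.
Since the first p symbols of w are all a's and |xy| ≤ p, y lies entirely in the leading a-block: y = a^k for some k with 1 ≤ k ≤ p.
Pump with i = 2: xy^2z = a^{p+k} c b^p, which would require p+k = p. But k ≥ 1, so xy^2z ∉ L.
This is a contradiction; hence L is not regular.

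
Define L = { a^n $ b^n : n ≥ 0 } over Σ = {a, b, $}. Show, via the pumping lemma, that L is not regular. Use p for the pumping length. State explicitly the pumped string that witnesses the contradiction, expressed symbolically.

a^{p+k} $ b^p

Suppose for contradiction that L is regular, and let p be the pumping length.
Take w = a^p $ b^p ∈ L with |w| = 2p+1 ≥ p.
Write w = xyz as guaranteed by the lemma, with |xy| ≤ p and |y| ≥ 1.
Because |xy| ≤ p and w begins with p copies of a, we have y = a^k with 1 ≤ k ≤ p.
Pump with i = 2: xy^2z = a^{p+k} $ b^p, which would require p+k = p. But k ≥ 1, so xy^2z ∉ L.
This contradicts the pumping lemma, so L is not regular.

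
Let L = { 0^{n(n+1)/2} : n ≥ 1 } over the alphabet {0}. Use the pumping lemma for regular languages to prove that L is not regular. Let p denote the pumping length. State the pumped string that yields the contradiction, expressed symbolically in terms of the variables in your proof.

Suppose for contradiction that L is regular, and let p be the pumping length.
Take w = 0^{p(p+1)/2} ∈ L with |w| = p(p+1)/2 ≥ p.
By the pumping lemma, w = xyz with |xy| ≤ p and y is nonempty.
Then y = 0^k for some k with 1 ≤ k ≤ p.
Pump with i = 2: xy^2z = 0^{p(p+1)/2+k}. Since 1 ≤ k ≤ p, p(p+1)/2 < p(p+1)/2+k ≤ p(p+1)/2+p < (p+1)(p+2)/2, so p(p+1)/2+k is strictly between consecutive triangular numbers. So xy^2z ∉ L.
This contradicts the pumping lemma, so L is not regular.

0^{p(p+1)/2+k}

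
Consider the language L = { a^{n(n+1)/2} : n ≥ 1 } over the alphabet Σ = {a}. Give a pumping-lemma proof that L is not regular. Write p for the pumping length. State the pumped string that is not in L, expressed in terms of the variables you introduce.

a^{p(p+1)/2+k}

Assume L is regular; let p be its pumping constant.
Take w = a^{p(p+1)/2} ∈ L with |w| = p(p+1)/2 ≥ p.
Write w = xyz as guaranteed by the lemma, with |xy| ≤ p and |y| > 0.
Then y = a^k for some k with 1 ≤ k ≤ p.
Pump with i = 2: xy^2z = a^{p(p+1)/2+k}. Since 1 ≤ k ≤ p, p(p+1)/2 < p(p+1)/2+k ≤ p(p+1)/2+p < (p+1)(p+2)/2, so p(p+1)/2+k is strictly between consecutive triangular numbers. So xy^2z ∉ L.
Contradiction. Therefore L is not regular.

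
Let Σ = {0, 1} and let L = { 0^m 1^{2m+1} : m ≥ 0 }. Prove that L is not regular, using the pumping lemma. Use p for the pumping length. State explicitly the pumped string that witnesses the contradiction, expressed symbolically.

0^{p+k} 1^{2p+1}

Assume L is regular; let p be its pumping constant.
Choose w = 0^p 1^{2p+1}, which is in L with |w| = 3p+1 ≥ p.
The pumping lemma gives a decomposition w = xyz where |xy| ≤ p and |y| ≥ 1.
Since the first p symbols of w are all 0's and |xy| ≤ p, y lies entirely in the leading 0-block: y = 0^k for some k with 1 ≤ k ≤ p.
Pump with i = 2: xy^2z = 0^{p+k} 1^{2p+1}. For this to lie in L we would need 2p+1 = 2(p+k)+1, which forces k = 0. But k ≥ 1, so xy^2z ∉ L.
This is a contradiction; hence L is not regular.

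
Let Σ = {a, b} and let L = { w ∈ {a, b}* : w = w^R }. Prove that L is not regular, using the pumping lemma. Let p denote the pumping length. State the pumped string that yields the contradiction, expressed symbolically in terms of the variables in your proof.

a^{p+k} b a^p

Assume L is regular. Let p be the pumping length given by the pumping lemma.
Take w = a^p b a^p, a palindrome of length 2p+1 ≥ p.
The pumping lemma gives a decomposition w = xyz where |xy| ≤ p and |y| > 0.
The first p characters of w are a's, so xy (and hence y) consists only of a's. Write y = a^k, 1 ≤ k ≤ p.
Pump with i = 2: xy^2z = a^{p+k} b a^p. Its reverse is a^p b a^{p+k}, which differs from xy^2z since k ≥ 1. So xy^2z is not a palindrome and xy^2z ∉ L.
This contradicts the pumping lemma, so L is not regular.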